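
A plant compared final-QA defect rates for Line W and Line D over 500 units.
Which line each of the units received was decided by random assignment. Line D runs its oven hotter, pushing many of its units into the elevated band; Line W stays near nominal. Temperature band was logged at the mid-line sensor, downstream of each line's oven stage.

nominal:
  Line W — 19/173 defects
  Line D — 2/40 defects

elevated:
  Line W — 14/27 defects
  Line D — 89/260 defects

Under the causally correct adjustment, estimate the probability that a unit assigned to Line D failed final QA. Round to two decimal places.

The in-process temperature band-specific comparison favours Line D throughout, but the pooled figures favour Line W. The question is whether to condition on in-process temperature band.
In-process temperature band here is a post-treatment variable shaped by the line; conditioning on it would introduce bias rather than remove it. The overall comparison is the causal one.
So P(outcome | do(Line D)) is just the pooled rate for Line D: 91/300 = 0.303.

0.30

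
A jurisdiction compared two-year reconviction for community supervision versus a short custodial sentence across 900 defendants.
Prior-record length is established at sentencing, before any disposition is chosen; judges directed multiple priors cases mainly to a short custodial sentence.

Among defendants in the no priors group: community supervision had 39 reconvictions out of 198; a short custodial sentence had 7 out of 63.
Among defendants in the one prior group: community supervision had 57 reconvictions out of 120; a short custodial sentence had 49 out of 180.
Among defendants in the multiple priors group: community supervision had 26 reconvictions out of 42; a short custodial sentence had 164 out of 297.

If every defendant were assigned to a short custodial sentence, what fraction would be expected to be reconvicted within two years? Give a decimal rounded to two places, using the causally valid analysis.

a short custodial sentence is lower inside every prior-record length stratum but community supervision is lower in aggregate. Whether to stratify depends on how prior-record length relates to the disposition.
Prior-record length satisfies the back-door criterion: it is not a descendant of the disposition, and it blocks the spurious path from disposition to outcome. Adjusting for it (i.e., using the within-prior-record length rates) gives the causal effect.
Standardising a short custodial sentence to the population prior-record length mix: 0.290·7/63 + 0.333·49/180 + 0.377·164/297 = 0.331.

0.33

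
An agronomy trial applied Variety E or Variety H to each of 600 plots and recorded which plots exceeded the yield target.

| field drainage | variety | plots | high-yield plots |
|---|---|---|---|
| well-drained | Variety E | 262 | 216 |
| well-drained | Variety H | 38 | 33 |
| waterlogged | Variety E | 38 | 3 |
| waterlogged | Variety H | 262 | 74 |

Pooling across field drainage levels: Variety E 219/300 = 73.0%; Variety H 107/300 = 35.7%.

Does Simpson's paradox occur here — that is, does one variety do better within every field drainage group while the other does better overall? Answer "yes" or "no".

yes

Within each field drainage level (well-drained 82.4% vs 86.8%; waterlogged 7.9% vs 28.2%), Variety H has the higher rate every time. Pooled: 73.0% vs 35.7% — Variety E has the higher rate overall. The two comparisons disagree.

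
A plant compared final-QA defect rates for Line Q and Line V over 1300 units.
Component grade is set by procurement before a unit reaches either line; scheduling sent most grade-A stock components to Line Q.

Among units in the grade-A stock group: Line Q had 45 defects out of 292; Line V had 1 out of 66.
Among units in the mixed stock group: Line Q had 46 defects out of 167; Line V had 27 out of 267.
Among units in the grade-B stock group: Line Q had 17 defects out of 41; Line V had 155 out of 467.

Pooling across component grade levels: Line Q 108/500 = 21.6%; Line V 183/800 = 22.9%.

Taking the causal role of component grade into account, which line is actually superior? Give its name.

Nothing the line does changes component grade; the imbalance is an allocation artefact. With component grade also predicting the outcome, the pooled figure is confounded, and the within-stratum comparison is the causal one.
Within each level — grade-A stock: 15.4% vs 1.5%; mixed stock: 27.5% vs 10.1%; grade-B stock: 41.5% vs 33.2% — Line V is lower every time.

Line V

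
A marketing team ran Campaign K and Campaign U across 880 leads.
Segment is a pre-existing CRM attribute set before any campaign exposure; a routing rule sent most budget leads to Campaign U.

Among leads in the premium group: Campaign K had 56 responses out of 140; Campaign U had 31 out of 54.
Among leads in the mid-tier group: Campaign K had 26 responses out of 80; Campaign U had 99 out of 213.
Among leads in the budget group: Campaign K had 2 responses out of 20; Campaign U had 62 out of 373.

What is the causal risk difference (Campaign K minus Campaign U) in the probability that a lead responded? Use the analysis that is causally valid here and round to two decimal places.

Customer segment is set before the campaign has any effect — it is not caused by the campaign — and it independently drives the outcome. That makes it a confounder, so the causal comparison is within customer segment levels.
Adjusting over the population distribution of customer segment: 0.220·(0.400−0.574) + 0.333·(0.325−0.465) + 0.447·(0.100−0.166) = -0.114.

-0.11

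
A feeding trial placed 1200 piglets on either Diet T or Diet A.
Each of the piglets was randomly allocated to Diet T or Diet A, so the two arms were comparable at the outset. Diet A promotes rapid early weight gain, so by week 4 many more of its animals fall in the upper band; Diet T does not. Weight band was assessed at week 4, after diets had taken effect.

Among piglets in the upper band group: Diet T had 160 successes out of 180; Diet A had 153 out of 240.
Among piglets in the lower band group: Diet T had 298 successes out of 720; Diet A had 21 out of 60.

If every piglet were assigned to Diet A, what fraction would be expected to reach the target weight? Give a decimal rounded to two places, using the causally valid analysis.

0.58

Diet T is higher inside every week-4 weight band stratum but Diet A is higher in aggregate. Whether to stratify depends on how week-4 weight band relates to the diet.
Week-4 weight band here is a post-treatment variable shaped by the diet; conditioning on it would introduce bias rather than remove it. The overall comparison is the causal one.
So P(outcome | do(Diet A)) is just the pooled rate for Diet A: 174/300 = 0.580.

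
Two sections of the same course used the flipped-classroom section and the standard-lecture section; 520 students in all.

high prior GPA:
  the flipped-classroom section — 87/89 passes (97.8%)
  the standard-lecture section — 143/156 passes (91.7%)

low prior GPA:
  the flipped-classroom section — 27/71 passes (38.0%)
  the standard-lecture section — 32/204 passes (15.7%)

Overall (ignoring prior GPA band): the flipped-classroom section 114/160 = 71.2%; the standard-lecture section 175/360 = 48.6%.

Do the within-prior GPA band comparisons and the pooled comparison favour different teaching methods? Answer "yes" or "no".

no

Within each prior GPA band level (high prior GPA 97.8% vs 91.7%; low prior GPA 38.0% vs 15.7%), the flipped-classroom section has the higher rate every time. Pooled: 71.2% vs 48.6% — the flipped-classroom section has the higher rate overall. They agree.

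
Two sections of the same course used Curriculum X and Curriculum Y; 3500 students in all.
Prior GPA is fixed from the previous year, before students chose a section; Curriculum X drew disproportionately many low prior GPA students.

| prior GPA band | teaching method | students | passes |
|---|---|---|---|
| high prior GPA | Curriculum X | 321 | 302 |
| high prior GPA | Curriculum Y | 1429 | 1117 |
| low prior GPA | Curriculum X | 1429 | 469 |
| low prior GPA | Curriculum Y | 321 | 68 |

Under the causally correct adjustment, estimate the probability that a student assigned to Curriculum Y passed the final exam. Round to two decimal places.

The stratified and pooled comparisons disagree (Curriculum X wins within each prior GPA band; Curriculum Y wins overall), so the answer turns on the causal role of prior GPA band.
Prior GPA band differs across teaching methods for reasons unrelated to any effect of the teaching method itself, and it separately predicts the outcome — a classic confounder. We must compare within prior GPA band levels.
Standardising Curriculum Y to the population prior GPA band mix: 0.500·1117/1429 + 0.500·68/321 = 0.497.

0.50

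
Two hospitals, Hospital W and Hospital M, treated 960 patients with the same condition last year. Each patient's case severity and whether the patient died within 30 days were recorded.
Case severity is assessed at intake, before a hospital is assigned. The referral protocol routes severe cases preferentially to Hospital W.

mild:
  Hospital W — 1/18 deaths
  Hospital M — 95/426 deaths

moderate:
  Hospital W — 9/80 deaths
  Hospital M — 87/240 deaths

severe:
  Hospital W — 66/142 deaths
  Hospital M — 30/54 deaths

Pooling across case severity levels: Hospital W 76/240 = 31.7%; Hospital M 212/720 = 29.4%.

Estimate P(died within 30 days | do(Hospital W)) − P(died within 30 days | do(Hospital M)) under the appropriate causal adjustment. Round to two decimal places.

-0.18

Case severity is set before the hospital has any effect — it is not caused by the hospital — and it independently drives the outcome. That makes it a confounder, so the causal comparison is within case severity levels.
Adjusting over the population distribution of case severity: 0.463·(0.056−0.223) + 0.333·(0.113−0.362) + 0.204·(0.465−0.556) = -0.179.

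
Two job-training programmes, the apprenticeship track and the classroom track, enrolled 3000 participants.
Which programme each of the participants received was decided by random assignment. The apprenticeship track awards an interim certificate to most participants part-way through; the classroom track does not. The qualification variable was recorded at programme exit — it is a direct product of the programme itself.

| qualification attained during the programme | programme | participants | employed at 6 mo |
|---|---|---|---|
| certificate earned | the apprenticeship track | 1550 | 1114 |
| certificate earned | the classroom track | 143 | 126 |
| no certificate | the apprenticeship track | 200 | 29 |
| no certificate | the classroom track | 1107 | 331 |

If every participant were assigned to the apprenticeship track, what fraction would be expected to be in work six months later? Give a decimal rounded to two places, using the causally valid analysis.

Within every qualification attained during the programme level the classroom track has the higher rate, yet pooled the apprenticeship track does — Simpson's reversal.
Qualification attained during the programme lies on the pathway programme → qualification attained during the programme → outcome, so adjusting for it blocks the indirect effect. For the total causal effect of programme, use the unadjusted pooled rates.
So P(outcome | do(the apprenticeship track)) is just the pooled rate for the apprenticeship track: 1143/1750 = 0.653.

0.65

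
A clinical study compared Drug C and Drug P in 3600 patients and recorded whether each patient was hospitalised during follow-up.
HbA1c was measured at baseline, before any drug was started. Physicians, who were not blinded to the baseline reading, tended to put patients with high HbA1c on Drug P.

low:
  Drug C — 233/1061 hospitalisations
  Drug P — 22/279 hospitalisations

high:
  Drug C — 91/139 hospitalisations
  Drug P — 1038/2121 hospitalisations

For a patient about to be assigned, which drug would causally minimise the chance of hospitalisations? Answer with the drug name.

Drug P

Within every HbA1c level Drug P has the lower rate, yet pooled Drug C does — Simpson's reversal.
HbA1c satisfies the back-door criterion: it is not a descendant of the drug, and it blocks the spurious path from drug to outcome. Adjusting for it (i.e., using the within-HbA1c rates) gives the causal effect.
Within each level — low: 22.0% vs 7.9%; high: 65.5% vs 48.9% — Drug P is lower every time.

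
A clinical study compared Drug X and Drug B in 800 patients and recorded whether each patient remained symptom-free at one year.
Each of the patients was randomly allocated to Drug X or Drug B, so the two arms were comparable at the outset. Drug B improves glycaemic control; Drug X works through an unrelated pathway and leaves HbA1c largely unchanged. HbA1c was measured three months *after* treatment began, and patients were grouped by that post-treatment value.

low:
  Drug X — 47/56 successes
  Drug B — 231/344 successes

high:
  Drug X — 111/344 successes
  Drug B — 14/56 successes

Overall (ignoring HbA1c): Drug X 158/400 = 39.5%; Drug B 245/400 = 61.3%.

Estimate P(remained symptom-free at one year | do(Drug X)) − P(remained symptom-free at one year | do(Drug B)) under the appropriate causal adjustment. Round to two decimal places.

The HbA1c-specific comparison favours Drug X throughout, but the pooled figures favour Drug B. The question is whether to condition on HbA1c.
Stratifying would compare drugs among patients the drugs themselves sorted into HbA1c groups — a form of selection on an intermediate. The unconditioned pooled rates give the total causal effect.
The causal difference is the pooled difference: 0.395 − 0.613 = -0.217.

-0.22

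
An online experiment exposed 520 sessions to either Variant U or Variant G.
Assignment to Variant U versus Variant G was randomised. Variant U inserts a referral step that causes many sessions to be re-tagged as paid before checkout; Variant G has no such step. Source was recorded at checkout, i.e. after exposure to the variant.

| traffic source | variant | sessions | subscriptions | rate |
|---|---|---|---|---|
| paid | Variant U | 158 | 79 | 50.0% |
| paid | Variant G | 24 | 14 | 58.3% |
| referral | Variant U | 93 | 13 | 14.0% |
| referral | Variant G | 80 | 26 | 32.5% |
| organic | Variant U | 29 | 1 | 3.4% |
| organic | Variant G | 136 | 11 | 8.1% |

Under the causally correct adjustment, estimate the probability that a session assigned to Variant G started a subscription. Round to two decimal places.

Within every traffic source level Variant G has the higher rate, yet pooled Variant U does — Simpson's reversal.
Stratifying would compare variants among sessions the variants themselves sorted into traffic source groups — a form of selection on an intermediate. The unconditioned pooled rates give the total causal effect.
So P(outcome | do(Variant G)) is just the pooled rate for Variant G: 51/240 = 0.212.

0.21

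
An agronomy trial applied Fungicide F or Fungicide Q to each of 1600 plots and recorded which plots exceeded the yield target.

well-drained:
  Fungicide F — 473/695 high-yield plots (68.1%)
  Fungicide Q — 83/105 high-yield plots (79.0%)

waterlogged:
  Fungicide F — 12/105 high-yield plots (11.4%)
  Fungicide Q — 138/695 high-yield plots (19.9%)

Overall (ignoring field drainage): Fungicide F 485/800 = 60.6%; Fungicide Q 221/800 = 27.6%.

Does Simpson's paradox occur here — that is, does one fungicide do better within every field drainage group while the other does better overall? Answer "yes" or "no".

Within each field drainage level (well-drained 68.1% vs 79.0%; waterlogged 11.4% vs 19.9%), Fungicide Q has the higher rate every time. Pooled: 60.6% vs 27.6% — Fungicide F has the higher rate overall. The two comparisons disagree.

yes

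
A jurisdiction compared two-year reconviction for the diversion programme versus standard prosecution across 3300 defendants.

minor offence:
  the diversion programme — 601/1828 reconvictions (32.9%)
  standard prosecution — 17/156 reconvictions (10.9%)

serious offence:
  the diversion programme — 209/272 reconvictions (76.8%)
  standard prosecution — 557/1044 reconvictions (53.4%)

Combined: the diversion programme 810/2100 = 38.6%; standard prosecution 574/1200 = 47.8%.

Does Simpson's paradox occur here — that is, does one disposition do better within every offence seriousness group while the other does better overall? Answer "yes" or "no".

yes

Within each offence seriousness level (minor offence 32.9% vs 10.9%; serious offence 76.8% vs 53.4%), standard prosecution has the lower rate every time. Pooled: 38.6% vs 47.8% — the diversion programme has the lower rate overall. The two comparisons disagree.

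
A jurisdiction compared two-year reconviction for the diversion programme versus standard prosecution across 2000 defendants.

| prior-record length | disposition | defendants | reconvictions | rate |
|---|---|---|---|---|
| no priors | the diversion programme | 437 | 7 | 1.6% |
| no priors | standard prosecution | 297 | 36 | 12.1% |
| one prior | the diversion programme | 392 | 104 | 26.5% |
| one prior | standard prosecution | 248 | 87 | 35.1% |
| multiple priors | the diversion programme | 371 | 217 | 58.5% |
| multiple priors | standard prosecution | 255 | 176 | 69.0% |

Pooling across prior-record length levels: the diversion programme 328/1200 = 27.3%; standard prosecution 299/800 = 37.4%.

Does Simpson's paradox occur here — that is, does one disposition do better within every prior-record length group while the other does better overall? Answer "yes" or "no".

Within each prior-record length level (no priors 1.6% vs 12.1%; one prior 26.5% vs 35.1%; multiple priors 58.5% vs 69.0%), the diversion programme has the lower rate every time. Pooled: 27.3% vs 37.4% — the diversion programme has the lower rate overall. They agree.

no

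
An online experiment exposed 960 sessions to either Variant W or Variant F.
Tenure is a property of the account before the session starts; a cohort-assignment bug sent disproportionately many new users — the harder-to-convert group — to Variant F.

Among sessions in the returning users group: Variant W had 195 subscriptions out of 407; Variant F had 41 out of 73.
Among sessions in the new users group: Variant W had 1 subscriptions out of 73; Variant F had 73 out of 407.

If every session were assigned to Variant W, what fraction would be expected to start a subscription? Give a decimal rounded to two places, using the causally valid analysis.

0.25

The stratified and pooled comparisons disagree (Variant F wins within each user tenure; Variant W wins overall), so the answer turns on the causal role of user tenure.
User tenure satisfies the back-door criterion: it is not a descendant of the variant, and it blocks the spurious path from variant to outcome. Adjusting for it (i.e., using the within-user tenure rates) gives the causal effect.
Standardising Variant W to the population user tenure mix: 0.500·195/407 + 0.500·1/73 = 0.246.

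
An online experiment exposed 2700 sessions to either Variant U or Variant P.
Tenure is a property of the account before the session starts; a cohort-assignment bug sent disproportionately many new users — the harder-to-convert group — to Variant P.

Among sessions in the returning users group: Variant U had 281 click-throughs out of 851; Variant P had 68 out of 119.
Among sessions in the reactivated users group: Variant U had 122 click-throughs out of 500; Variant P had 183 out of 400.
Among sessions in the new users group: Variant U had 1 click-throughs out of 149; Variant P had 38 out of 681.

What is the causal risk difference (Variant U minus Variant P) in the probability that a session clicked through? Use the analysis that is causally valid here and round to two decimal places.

-0.17

Here user tenure is a common cause — it drives both which variant a case falls under and the outcome. The crude comparison mixes populations; the stratum-specific rates are the causally relevant ones.
Adjusting over the population distribution of user tenure: 0.359·(0.330−0.571) + 0.333·(0.244−0.458) + 0.307·(0.007−0.056) = -0.173.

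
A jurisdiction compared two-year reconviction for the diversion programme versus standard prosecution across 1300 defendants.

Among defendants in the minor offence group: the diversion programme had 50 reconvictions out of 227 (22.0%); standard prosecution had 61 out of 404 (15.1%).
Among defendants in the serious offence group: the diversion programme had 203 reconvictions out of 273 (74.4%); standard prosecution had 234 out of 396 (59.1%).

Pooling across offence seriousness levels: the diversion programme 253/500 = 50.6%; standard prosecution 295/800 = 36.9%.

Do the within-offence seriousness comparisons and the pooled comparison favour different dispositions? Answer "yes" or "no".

no

Within each offence seriousness level (minor offence 22.0% vs 15.1%; serious offence 74.4% vs 59.1%), standard prosecution has the lower rate every time. Pooled: 50.6% vs 36.9% — standard prosecution has the lower rate overall. They agree.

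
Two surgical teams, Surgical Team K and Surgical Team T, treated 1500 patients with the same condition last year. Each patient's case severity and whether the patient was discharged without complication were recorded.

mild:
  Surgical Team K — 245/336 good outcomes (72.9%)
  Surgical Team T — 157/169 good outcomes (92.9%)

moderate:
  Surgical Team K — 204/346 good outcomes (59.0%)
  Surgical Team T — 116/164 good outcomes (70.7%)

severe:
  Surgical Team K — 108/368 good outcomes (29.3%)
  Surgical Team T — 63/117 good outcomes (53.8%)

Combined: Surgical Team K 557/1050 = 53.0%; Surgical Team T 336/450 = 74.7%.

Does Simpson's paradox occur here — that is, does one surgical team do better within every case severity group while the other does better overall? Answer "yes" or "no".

no

Within each case severity level (mild 72.9% vs 92.9%; moderate 59.0% vs 70.7%; severe 29.3% vs 53.8%), Surgical Team T has the higher rate every time. Pooled: 53.0% vs 74.7% — Surgical Team T has the higher rate overall. They agree.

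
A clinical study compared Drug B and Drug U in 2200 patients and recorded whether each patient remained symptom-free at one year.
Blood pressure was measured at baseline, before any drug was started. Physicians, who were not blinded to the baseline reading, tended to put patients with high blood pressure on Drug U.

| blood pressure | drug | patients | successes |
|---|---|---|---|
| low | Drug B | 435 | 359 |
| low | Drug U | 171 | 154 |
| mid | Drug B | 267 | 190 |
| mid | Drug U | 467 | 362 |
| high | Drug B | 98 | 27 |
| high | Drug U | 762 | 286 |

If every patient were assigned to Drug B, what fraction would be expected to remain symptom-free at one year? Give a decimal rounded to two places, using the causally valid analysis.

The stratified and pooled comparisons disagree (Drug U wins within each blood pressure; Drug B wins overall), so the answer turns on the causal role of blood pressure.
Blood pressure differs across drugs for reasons unrelated to any effect of the drug itself, and it separately predicts the outcome — a classic confounder. We must compare within blood pressure levels.
Standardising Drug B to the population blood pressure mix: 0.275·359/435 + 0.334·190/267 + 0.391·27/98 = 0.572.

0.57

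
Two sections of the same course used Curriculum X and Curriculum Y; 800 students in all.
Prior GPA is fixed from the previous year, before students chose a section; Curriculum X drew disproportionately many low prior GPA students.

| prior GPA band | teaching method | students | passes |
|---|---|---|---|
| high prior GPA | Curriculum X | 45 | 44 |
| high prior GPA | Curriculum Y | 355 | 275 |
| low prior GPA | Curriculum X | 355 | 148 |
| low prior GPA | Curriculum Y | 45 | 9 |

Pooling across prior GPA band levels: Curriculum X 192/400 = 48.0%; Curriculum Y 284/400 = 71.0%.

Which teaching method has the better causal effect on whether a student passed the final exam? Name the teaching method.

Here prior GPA band is a common cause — it drives both which teaching method a case falls under and the outcome. The crude comparison mixes populations; the stratum-specific rates are the causally relevant ones.
Within each level — high prior GPA: 97.8% vs 77.5%; low prior GPA: 41.7% vs 20.0% — Curriculum X is higher every time.

Curriculum X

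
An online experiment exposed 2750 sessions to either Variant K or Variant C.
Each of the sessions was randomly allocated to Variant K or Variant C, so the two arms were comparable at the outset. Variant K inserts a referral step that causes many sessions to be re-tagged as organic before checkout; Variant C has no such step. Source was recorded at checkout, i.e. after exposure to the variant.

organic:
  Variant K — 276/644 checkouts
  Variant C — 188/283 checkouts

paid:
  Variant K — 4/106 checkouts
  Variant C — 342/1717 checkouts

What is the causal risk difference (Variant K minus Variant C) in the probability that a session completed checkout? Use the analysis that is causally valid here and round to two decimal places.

+0.11

The traffic source-specific comparison favours Variant C throughout, but the pooled figures favour Variant K. The question is whether to condition on traffic source.
Stratifying would compare variants among sessions the variants themselves sorted into traffic source groups — a form of selection on an intermediate. The unconditioned pooled rates give the total causal effect.
The causal difference is the pooled difference: 0.373 − 0.265 = +0.108.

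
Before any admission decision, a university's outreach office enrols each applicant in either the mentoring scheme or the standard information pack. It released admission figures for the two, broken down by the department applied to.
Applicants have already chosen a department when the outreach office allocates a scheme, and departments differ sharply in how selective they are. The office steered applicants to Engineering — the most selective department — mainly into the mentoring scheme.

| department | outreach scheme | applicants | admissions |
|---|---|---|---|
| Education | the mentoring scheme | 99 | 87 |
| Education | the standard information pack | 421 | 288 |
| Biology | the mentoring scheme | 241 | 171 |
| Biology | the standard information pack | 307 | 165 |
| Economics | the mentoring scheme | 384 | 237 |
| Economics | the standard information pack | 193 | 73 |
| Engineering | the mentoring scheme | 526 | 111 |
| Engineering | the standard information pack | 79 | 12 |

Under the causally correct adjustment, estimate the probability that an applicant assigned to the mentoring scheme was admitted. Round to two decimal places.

0.59

the mentoring scheme is higher inside every department stratum but the standard information pack is higher in aggregate. Whether to stratify depends on how department relates to the outreach scheme.
Department differs across outreach schemes for reasons unrelated to any effect of the outreach scheme itself, and it separately predicts the outcome — a classic confounder. We must compare within department levels.
Standardising the mentoring scheme to the population department mix: 0.231·87/99 + 0.244·171/241 + 0.256·237/384 + 0.269·111/526 = 0.591.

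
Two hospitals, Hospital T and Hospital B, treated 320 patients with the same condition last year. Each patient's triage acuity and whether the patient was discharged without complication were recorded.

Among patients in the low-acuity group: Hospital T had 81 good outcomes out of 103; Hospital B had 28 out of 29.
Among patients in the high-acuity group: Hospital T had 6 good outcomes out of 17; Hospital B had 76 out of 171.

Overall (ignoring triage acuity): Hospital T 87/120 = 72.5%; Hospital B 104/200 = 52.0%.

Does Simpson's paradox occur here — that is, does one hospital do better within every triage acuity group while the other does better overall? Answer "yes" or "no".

Within each triage acuity level (low-acuity 78.6% vs 96.6%; high-acuity 35.3% vs 44.4%), Hospital B has the higher rate every time. Pooled: 72.5% vs 52.0% — Hospital T has the higher rate overall. The two comparisons disagree.

yes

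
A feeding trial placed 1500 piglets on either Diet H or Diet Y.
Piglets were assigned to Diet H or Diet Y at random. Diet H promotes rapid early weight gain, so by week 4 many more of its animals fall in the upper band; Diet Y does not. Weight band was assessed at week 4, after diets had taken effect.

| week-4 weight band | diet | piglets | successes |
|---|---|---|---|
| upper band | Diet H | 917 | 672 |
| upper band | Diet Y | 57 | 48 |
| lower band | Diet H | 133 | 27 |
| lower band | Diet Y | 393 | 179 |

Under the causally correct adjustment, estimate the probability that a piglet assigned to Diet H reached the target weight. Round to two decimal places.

0.67

The stratified and pooled comparisons disagree (Diet Y wins within each week-4 weight band; Diet H wins overall), so the answer turns on the causal role of week-4 weight band.
Week-4 weight band here is a post-treatment variable shaped by the diet; conditioning on it would introduce bias rather than remove it. The overall comparison is the causal one.
So P(outcome | do(Diet H)) is just the pooled rate for Diet H: 699/1050 = 0.666.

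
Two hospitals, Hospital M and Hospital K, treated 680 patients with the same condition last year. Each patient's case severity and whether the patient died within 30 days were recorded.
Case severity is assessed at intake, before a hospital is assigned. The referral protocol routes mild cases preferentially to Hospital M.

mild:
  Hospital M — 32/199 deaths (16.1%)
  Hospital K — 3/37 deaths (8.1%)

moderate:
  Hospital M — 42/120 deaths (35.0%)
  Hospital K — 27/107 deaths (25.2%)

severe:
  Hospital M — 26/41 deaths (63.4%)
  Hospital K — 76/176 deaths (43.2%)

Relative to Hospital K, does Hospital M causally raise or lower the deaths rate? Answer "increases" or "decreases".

Within every case severity level Hospital K has the lower rate, yet pooled Hospital M does — Simpson's reversal.
Case severity is set before the hospital has any effect — it is not caused by the hospital — and it independently drives the outcome. That makes it a confounder, so the causal comparison is within case severity levels.
Within each level — mild: 16.1% vs 8.1%; moderate: 35.0% vs 25.2%; severe: 63.4% vs 43.2% — Hospital K is lower every time.

increases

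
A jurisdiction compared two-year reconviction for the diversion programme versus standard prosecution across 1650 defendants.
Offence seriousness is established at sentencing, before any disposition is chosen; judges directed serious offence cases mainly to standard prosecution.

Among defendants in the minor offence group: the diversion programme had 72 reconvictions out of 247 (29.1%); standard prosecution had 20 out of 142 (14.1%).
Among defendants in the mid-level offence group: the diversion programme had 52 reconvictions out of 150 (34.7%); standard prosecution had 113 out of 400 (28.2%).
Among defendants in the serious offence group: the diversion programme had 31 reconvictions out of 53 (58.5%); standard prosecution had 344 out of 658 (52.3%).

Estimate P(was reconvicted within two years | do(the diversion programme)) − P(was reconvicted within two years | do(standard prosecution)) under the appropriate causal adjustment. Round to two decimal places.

+0.08

The offence seriousness-specific comparison favours standard prosecution throughout, but the pooled figures favour the diversion programme. The question is whether to condition on offence seriousness.
Offence seriousness is set before the disposition has any effect — it is not caused by the disposition — and it independently drives the outcome. That makes it a confounder, so the causal comparison is within offence seriousness levels.
Adjusting over the population distribution of offence seriousness: 0.236·(0.291−0.141) + 0.333·(0.347−0.282) + 0.431·(0.585−0.523) = +0.084.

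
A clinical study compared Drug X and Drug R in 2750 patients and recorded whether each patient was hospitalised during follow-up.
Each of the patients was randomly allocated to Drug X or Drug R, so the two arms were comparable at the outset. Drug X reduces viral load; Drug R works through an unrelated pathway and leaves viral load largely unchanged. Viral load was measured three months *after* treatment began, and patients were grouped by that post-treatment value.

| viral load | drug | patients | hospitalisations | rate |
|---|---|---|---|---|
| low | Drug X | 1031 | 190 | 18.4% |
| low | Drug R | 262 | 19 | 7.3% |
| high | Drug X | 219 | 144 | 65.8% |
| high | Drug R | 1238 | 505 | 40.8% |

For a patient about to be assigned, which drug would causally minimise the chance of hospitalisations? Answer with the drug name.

Drug X

The stratified and pooled comparisons disagree (Drug R wins within each viral load; Drug X wins overall), so the answer turns on the causal role of viral load.
Viral load here is a post-treatment variable shaped by the drug; conditioning on it would introduce bias rather than remove it. The overall comparison is the causal one.
Pooled: Drug X 26.7% vs Drug R 34.9%; Drug X is lower overall.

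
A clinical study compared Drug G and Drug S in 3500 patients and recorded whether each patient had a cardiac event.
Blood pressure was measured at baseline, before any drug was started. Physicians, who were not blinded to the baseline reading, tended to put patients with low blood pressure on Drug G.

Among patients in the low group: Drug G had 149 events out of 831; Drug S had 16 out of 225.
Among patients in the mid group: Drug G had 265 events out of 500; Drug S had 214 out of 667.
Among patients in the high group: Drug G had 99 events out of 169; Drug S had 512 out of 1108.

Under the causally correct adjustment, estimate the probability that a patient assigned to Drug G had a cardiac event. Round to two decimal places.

Nothing the drug does changes blood pressure; the imbalance is an allocation artefact. With blood pressure also predicting the outcome, the pooled figure is confounded, and the within-stratum comparison is the causal one.
Standardising Drug G to the population blood pressure mix: 0.302·149/831 + 0.333·265/500 + 0.365·99/169 = 0.445.

0.44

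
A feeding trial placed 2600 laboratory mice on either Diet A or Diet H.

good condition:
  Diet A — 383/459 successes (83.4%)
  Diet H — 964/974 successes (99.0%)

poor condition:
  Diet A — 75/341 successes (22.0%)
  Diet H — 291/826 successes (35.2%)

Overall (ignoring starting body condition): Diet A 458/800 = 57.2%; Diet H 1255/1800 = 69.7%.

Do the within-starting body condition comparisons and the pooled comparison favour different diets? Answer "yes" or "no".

Within each starting body condition level (good condition 83.4% vs 99.0%; poor condition 22.0% vs 35.2%), Diet H has the higher rate every time. Pooled: 57.2% vs 69.7% — Diet H has the higher rate overall. They agree.

no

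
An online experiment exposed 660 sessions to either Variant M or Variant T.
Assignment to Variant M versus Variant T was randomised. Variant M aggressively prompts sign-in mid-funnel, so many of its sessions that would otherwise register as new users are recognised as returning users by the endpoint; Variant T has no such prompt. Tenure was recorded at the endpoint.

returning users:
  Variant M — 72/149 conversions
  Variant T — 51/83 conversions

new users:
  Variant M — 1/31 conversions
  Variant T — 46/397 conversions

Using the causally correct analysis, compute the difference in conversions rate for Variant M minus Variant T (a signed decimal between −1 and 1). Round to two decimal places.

The stratified and pooled comparisons disagree (Variant T wins within each user tenure; Variant M wins overall), so the answer turns on the causal role of user tenure.
The distribution of user tenure is itself part of what the variant does — it is an intermediate outcome. Holding it fixed would remove that part of the effect; the total effect is the pooled difference.
The causal difference is the pooled difference: 0.406 − 0.202 = +0.203.

+0.20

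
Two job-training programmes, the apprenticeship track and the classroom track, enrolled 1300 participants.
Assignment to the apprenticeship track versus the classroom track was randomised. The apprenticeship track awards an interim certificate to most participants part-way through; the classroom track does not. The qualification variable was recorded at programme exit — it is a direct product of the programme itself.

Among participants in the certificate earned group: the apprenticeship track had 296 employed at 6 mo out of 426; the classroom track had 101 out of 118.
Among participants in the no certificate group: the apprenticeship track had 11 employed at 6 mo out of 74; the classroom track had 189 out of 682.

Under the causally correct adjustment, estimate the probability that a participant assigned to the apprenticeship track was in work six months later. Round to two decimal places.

The qualification attained during the programme-specific comparison favours the classroom track throughout, but the pooled figures favour the apprenticeship track. The question is whether to condition on qualification attained during the programme.
Qualification attained during the programme is recorded after the programme and is itself shifted by it — it sits on the causal path from programme to outcome. Conditioning on a mediator would strip out part of the effect we want; the pooled comparison gives the total causal effect.
So P(outcome | do(the apprenticeship track)) is just the pooled rate for the apprenticeship track: 307/500 = 0.614.

0.61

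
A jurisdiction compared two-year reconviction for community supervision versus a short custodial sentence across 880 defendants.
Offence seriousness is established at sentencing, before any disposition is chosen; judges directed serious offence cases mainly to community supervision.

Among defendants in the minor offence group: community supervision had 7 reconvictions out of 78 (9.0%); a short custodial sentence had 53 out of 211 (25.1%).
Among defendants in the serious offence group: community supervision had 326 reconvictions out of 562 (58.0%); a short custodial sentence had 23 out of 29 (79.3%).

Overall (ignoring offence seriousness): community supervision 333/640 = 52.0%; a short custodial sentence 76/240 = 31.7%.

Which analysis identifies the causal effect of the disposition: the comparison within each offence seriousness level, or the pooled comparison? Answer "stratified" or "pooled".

Offence seriousness differs across dispositions for reasons unrelated to any effect of the disposition itself, and it separately predicts the outcome — a classic confounder. We must compare within offence seriousness levels.
Within each level — minor offence: 9.0% vs 25.1%; serious offence: 58.0% vs 79.3% — community supervision is lower every time.

stratified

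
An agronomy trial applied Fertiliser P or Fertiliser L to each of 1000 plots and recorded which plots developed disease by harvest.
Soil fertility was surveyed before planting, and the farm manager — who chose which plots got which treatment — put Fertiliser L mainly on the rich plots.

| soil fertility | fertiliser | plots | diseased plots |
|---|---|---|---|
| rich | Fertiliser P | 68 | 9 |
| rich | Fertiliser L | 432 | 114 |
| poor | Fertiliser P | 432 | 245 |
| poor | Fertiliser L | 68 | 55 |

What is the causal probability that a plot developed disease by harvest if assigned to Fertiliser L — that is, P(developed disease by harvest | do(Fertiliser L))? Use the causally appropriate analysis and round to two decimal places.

0.54

Soil fertility differs across fertilisers for reasons unrelated to any effect of the fertiliser itself, and it separately predicts the outcome — a classic confounder. We must compare within soil fertility levels.
Standardising Fertiliser L to the population soil fertility mix: 0.500·114/432 + 0.500·55/68 = 0.536.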